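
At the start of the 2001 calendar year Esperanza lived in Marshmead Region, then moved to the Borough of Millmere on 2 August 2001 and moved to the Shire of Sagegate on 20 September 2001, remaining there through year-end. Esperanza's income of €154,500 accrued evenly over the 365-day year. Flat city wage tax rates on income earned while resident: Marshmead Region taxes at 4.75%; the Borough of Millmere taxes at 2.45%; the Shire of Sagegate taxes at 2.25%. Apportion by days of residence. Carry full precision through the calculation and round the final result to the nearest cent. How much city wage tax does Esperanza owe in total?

€5,771.74

Marshmead Region, 1 January – 1 August 2001: 213 days → €154,500 × 4.75% × 213/365 = €4,282.6130
The Borough of Millmere, 2 August – 19 September 2001: 49 days → €154,500 × 2.45% × 49/365 = €508.1568
The Shire of Sagegate, 20 September – 31 December 2001: 103 days → €154,500 × 2.25% × 103/365 = €980.9692
Total = €5,771.7390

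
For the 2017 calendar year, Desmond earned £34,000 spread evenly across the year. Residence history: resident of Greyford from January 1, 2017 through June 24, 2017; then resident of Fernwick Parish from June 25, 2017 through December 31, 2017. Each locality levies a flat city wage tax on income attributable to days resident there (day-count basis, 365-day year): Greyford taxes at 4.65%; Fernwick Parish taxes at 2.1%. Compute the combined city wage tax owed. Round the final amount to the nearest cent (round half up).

Greyford, January 1 – June 24, 2017: 175 days → £34,000 × 4.65% × 175/365 = £758.0137
Fernwick Parish, June 25 – December 31, 2017: 190 days → £34,000 × 2.1% × 190/365 = £371.6712
Total = £1,129.6849

£1,129.68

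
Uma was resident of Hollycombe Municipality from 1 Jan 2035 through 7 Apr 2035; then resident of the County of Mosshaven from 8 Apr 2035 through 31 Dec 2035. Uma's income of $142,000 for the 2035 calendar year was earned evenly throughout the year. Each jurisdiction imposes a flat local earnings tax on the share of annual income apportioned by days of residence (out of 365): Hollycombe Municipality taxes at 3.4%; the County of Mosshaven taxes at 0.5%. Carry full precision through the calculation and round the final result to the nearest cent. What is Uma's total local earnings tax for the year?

Hollycombe Municipality, 1 Jan – 7 Apr 2035: 97 days → $142,000 × 3.4% × 97/365 = $1,283.0575
The County of Mosshaven, 8 Apr – 31 Dec 2035: 268 days → $142,000 × 0.5% × 268/365 = $521.3151
Total = $1,804.3726

$1,804.37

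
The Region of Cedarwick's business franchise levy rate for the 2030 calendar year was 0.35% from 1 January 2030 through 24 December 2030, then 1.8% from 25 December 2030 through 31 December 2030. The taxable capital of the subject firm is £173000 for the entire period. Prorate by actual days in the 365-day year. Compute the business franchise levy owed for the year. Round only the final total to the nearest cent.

£653.61

1 January – 24 December 2030: 358 days at 0.35% → £173000 × 0.35% × 358/365 = £593.8877
25 December – 31 December 2030: 7 days at 1.8% → £173000 × 1.8% × 7/365 = £59.7205
Total = £653.6082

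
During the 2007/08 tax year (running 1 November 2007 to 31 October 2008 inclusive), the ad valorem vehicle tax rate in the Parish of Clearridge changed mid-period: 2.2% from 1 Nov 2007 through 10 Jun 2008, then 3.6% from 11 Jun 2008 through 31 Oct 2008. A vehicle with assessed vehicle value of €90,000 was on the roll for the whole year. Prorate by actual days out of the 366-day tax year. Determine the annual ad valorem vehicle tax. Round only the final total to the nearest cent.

1 Nov 2007 – 10 Jun 2008: 223 days at 2.2% → €90,000 × 2.2% × 223/366 = €1,206.3934
11 Jun – 31 Oct 2008: 143 days at 3.6% → €90,000 × 3.6% × 143/366 = €1,265.9016
Total = €2,472.2951

€2,472.30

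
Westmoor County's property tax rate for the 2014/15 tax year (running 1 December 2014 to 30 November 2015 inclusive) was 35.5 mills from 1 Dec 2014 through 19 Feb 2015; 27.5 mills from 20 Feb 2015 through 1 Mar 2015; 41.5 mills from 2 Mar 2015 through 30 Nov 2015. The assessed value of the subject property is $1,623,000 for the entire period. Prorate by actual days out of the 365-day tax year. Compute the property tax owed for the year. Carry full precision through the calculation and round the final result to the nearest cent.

$64,570.94

1 Dec 2014 – 19 Feb 2015: 81 days at 35.5 mills → $1,623,000 × 3.55% × 81/365 = $12,786.1274
20 Feb – 1 Mar 2015: 10 days at 27.5 mills → $1,623,000 × 2.75% × 10/365 = $1,222.8082
2 Mar – 30 Nov 2015: 274 days at 41.5 mills → $1,623,000 × 4.15% × 274/365 = $50,562.0082
Total = $64,570.9438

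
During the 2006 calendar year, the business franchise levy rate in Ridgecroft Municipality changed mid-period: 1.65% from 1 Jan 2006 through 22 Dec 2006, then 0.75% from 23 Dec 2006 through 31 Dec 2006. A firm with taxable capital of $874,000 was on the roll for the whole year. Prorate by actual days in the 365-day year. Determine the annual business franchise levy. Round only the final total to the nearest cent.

1 Jan – 22 Dec 2006: 356 days at 1.65% → $874,000 × 1.65% × 356/365 = $14,065.4137
23 Dec – 31 Dec 2006: 9 days at 0.75% → $874,000 × 0.75% × 9/365 = $161.6301
Total = $14,227.0438

$14,227.04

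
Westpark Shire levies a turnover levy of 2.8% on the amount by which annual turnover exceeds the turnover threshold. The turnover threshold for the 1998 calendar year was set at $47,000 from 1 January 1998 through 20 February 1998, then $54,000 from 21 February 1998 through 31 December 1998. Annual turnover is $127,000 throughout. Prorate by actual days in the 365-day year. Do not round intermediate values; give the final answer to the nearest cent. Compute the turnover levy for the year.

1 January – 20 February 1998: 51 days, exemption $47,000 → ($127,000 − $47,000) × 2.8% × 51/365 = $312.9863
21 February – 31 December 1998: 314 days, exemption $54,000 → ($127,000 − $54,000) × 2.8% × 314/365 = $1,758.4000
Total = $2,071.3863

$2,071.39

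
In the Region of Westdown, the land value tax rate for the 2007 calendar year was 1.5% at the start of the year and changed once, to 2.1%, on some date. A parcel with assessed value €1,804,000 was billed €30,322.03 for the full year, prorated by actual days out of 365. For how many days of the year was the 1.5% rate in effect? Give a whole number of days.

255 days

Let d = days at the first rate; then 365 − d days at the second rate.
€1,804,000 × [1.5%·d + 2.1%·(365−d)] / 365 = €30,322.03
Solving gives d = 255, so the new rate took effect on 13 September 2007.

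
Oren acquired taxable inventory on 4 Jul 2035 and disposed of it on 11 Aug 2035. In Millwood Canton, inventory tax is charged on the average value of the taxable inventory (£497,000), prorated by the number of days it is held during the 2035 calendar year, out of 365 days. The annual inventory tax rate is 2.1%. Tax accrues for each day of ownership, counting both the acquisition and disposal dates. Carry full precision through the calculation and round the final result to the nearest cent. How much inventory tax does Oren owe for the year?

Days held (4 Jul – 11 Aug 2035): 39 out of 365
Tax = £497,000 × 2.1% × 39/365 = £1,115.1863

£1,115.19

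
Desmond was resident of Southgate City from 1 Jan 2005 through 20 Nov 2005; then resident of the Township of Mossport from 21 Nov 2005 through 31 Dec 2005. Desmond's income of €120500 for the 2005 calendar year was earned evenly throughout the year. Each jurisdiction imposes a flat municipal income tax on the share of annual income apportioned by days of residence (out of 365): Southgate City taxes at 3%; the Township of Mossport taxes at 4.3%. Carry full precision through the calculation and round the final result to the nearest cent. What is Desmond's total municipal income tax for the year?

Southgate City, 1 Jan – 20 Nov 2005: 324 days → €120500 × 3% × 324/365 = €3208.9315
The Township of Mossport, 21 Nov – 31 Dec 2005: 41 days → €120500 × 4.3% × 41/365 = €582.0315
Total = €3790.9630

€3790.96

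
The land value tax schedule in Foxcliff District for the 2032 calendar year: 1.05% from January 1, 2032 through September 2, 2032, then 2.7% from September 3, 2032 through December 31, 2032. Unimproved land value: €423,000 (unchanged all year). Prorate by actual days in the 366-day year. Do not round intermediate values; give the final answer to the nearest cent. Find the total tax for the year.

January 1 – September 2, 2032: 246 days at 1.05% → €423,000 × 1.05% × 246/366 = €2,985.2705
September 3 – December 31, 2032: 120 days at 2.7% → €423,000 × 2.7% × 120/366 = €3,744.5902
Total = €6,729.8607

€6,729.86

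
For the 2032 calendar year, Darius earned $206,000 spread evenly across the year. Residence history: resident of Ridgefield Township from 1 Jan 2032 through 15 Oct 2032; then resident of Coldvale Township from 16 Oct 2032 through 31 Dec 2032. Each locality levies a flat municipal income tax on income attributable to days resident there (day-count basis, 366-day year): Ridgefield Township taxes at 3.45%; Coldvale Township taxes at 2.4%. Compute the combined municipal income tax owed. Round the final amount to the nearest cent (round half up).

Ridgefield Township, 1 Jan – 15 Oct 2032: 289 days → $206,000 × 3.45% × 289/366 = $5,611.8115
Coldvale Township, 16 Oct – 31 Dec 2032: 77 days → $206,000 × 2.4% × 77/366 = $1,040.1311
Total = $6,651.9426

$6,651.94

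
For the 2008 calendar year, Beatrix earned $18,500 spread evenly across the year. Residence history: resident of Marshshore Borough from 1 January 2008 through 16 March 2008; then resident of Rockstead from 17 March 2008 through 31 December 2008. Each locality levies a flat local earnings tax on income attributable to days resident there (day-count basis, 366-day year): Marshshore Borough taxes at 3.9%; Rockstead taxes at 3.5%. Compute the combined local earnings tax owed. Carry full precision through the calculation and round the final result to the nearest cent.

Marshshore Borough, 1 January – 16 March 2008: 76 days → $18,500 × 3.9% × 76/366 = $149.8197
Rockstead, 17 March – 31 December 2008: 290 days → $18,500 × 3.5% × 290/366 = $513.0464
Total = $662.8661

$662.87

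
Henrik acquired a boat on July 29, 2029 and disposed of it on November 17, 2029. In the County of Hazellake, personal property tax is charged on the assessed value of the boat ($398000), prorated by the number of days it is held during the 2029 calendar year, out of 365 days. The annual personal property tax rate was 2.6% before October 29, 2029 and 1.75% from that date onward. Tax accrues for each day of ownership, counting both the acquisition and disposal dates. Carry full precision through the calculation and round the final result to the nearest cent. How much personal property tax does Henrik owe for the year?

$2989.91

July 29 – October 28, 2029: 92 days at 2.6% → $398000 × 2.6% × 92/365 = $2608.2630
October 29 – November 17, 2029: 20 days at 1.75% → $398000 × 1.75% × 20/365 = $381.6438
Total = $2989.9068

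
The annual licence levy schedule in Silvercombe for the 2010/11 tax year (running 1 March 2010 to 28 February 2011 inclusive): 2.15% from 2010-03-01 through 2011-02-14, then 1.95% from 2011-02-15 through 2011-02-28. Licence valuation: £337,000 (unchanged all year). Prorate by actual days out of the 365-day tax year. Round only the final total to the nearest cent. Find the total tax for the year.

£7,219.65

2010-03-01 to 2011-02-14: 351 days at 2.15% → £337,000 × 2.15% × 351/365 = £6,967.5904
2011-02-15 to 2011-02-28: 14 days at 1.95% → £337,000 × 1.95% × 14/365 = £252.0575
Total = £7,219.6479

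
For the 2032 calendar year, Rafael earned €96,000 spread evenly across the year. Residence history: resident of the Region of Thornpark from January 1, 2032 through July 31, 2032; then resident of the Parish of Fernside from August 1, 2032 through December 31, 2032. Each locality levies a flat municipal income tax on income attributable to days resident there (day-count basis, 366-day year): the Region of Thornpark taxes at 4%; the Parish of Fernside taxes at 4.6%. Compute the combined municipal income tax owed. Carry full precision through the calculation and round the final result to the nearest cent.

The Region of Thornpark, January 1 – July 31, 2032: 213 days → €96,000 × 4% × 213/366 = €2,234.7541
The Parish of Fernside, August 1 – December 31, 2032: 153 days → €96,000 × 4.6% × 153/366 = €1,846.0328
Total = €4,080.7869

€4,080.79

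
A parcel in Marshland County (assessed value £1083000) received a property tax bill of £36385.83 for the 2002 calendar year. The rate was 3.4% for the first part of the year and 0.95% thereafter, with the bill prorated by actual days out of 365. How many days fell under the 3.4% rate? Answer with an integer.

359 days

Let d = days at the first rate; then 365 − d days at the second rate.
£1083000 × [3.4%·d + 0.95%·(365−d)] / 365 = £36385.83
Solving gives d = 359, so the new rate took effect on 26 Dec 2002.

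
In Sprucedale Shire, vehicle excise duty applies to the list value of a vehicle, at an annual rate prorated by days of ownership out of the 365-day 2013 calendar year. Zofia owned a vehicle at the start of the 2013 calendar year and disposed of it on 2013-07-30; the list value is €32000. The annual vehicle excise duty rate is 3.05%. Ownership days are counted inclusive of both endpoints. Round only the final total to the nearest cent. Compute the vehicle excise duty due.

€564.21

Days held (2013-01-01 to 2013-07-30): 211 out of 365
Tax = €32000 × 3.05% × 211/365 = €564.2082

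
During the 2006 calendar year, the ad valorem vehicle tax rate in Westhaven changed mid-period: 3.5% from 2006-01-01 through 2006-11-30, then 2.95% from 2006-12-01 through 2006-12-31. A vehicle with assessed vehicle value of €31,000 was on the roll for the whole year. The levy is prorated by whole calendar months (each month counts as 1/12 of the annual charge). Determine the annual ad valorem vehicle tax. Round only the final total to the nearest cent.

€1,070.79

2006-01-01 to 2006-11-30: 11 months at 3.5% → €31,000 × 3.5% × 11/12 = €994.5833
2006-12-01 to 2006-12-31: 1 month at 2.95% → €31,000 × 2.95% × 1/12 = €76.2083
Total = €1,070.7917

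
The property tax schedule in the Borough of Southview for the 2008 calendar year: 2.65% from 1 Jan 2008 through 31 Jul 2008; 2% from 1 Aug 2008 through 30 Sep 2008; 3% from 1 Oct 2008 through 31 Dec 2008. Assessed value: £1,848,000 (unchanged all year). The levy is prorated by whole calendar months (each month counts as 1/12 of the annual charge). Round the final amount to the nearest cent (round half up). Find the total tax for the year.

£48,587.00

1 Jan – 31 Jul 2008: 7 months at 2.65% → £1,848,000 × 2.65% × 7/12 = £28,567.0000
1 Aug – 30 Sep 2008: 2 months at 2% → £1,848,000 × 2% × 2/12 = £6,160.0000
1 Oct – 31 Dec 2008: 3 months at 3% → £1,848,000 × 3% × 3/12 = £13,860.0000
Total = £48,587.0000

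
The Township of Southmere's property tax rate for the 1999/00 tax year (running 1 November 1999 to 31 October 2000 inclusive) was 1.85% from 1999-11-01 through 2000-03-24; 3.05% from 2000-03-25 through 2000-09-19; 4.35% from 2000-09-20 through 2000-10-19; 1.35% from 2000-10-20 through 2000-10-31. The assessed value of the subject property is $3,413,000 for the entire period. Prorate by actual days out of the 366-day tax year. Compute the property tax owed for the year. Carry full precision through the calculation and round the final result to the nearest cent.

1999-11-01 to 2000-03-24: 145 days at 1.85% → $3,413,000 × 1.85% × 145/366 = $25,014.6790
2000-03-25 to 2000-09-19: 179 days at 3.05% → $3,413,000 × 3.05% × 179/366 = $50,910.5833
2000-09-20 to 2000-10-19: 30 days at 4.35% → $3,413,000 × 4.35% × 30/366 = $12,169.3033
2000-10-20 to 2000-10-31: 12 days at 1.35% → $3,413,000 × 1.35% × 12/366 = $1,510.6721
Total = $89,605.2377

$89,605.24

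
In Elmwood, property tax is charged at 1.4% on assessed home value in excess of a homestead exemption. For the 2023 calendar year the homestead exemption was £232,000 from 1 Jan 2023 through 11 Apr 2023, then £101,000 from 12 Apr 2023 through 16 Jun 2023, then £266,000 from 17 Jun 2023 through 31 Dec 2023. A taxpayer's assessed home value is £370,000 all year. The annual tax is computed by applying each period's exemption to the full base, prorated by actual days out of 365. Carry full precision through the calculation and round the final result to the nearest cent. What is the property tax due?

£2,005.41

1 Jan – 11 Apr 2023: 101 days, exemption £232,000 → (£370,000 − £232,000) × 1.4% × 101/365 = £534.6082
12 Apr – 16 Jun 2023: 66 days, exemption £101,000 → (£370,000 − £101,000) × 1.4% × 66/365 = £680.9753
17 Jun – 31 Dec 2023: 198 days, exemption £266,000 → (£370,000 − £266,000) × 1.4% × 198/365 = £789.8301
Total = £2,005.4137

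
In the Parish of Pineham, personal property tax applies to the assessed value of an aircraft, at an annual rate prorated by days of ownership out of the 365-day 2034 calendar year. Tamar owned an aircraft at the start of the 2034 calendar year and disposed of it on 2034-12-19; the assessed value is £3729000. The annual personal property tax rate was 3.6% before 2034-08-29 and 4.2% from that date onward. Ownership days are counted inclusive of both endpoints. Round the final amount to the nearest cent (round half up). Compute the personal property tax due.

2034-01-01 to 2034-08-28: 240 days at 3.6% → £3729000 × 3.6% × 240/365 = £88270.0274
2034-08-29 to 2034-12-19: 113 days at 4.2% → £3729000 × 4.2% × 113/365 = £48487.2164
Total = £136757.2438

£136757.24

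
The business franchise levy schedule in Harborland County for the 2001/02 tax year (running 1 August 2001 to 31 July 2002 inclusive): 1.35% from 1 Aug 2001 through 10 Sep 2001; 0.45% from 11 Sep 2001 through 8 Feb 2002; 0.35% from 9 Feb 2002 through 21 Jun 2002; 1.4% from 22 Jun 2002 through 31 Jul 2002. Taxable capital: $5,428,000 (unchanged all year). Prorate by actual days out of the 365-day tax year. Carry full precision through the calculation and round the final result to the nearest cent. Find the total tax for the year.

$33,586.68

1 Aug – 10 Sep 2001: 41 days at 1.35% → $5,428,000 × 1.35% × 41/365 = $8,231.2274
11 Sep 2001 – 8 Feb 2002: 151 days at 0.45% → $5,428,000 × 0.45% × 151/365 = $10,105.0027
9 Feb – 21 Jun 2002: 133 days at 0.35% → $5,428,000 × 0.35% × 133/365 = $6,922.5589
22 Jun – 31 Jul 2002: 40 days at 1.4% → $5,428,000 × 1.4% × 40/365 = $8,327.8904
Total = $33,586.6795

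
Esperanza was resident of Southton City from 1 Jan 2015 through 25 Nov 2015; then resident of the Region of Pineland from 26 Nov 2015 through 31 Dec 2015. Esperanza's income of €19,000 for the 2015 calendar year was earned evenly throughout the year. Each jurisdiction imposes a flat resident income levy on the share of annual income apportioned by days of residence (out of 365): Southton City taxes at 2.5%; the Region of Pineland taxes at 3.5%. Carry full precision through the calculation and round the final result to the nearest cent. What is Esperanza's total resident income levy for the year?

Southton City, 1 Jan – 25 Nov 2015: 329 days → €19,000 × 2.5% × 329/365 = €428.1507
The Region of Pineland, 26 Nov – 31 Dec 2015: 36 days → €19,000 × 3.5% × 36/365 = €65.5890
Total = €493.7397

€493.74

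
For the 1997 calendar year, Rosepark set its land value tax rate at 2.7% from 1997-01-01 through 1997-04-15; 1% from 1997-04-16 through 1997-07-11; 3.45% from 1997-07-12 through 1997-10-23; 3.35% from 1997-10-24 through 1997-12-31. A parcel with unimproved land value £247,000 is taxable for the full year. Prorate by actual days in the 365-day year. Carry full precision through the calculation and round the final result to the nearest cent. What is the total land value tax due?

£6,499.48

1997-01-01 to 1997-04-15: 105 days at 2.7% → £247,000 × 2.7% × 105/365 = £1,918.4795
1997-04-16 to 1997-07-11: 87 days at 1% → £247,000 × 1% × 87/365 = £588.7397
1997-07-12 to 1997-10-23: 104 days at 3.45% → £247,000 × 3.45% × 104/365 = £2,428.0438
1997-10-24 to 1997-12-31: 69 days at 3.35% → £247,000 × 3.35% × 69/365 = £1,564.2205
Total = £6,499.4836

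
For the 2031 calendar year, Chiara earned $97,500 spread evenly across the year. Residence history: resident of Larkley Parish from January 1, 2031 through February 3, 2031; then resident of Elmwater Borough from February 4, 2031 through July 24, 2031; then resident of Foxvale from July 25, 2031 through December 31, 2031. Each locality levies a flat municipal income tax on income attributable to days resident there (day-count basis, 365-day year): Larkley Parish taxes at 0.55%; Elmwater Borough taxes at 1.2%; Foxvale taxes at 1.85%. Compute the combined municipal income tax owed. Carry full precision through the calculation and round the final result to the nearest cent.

$1,388.77

Larkley Parish, January 1 – February 3, 2031: 34 days → $97,500 × 0.55% × 34/365 = $49.9521
Elmwater Borough, February 4 – July 24, 2031: 171 days → $97,500 × 1.2% × 171/365 = $548.1370
Foxvale, July 25 – December 31, 2031: 160 days → $97,500 × 1.85% × 160/365 = $790.6849
Total = $1,388.7740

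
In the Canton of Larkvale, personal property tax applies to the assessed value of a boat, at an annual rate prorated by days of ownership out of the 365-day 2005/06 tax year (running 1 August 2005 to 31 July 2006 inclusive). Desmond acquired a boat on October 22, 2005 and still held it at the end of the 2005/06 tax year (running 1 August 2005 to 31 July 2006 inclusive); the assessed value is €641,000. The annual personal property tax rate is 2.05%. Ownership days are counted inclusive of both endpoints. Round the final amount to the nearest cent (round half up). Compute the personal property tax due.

€10,188.39

Days held (October 22, 2005 – July 31, 2006): 283 out of 365
Tax = €641,000 × 2.05% × 283/365 = €10,188.3877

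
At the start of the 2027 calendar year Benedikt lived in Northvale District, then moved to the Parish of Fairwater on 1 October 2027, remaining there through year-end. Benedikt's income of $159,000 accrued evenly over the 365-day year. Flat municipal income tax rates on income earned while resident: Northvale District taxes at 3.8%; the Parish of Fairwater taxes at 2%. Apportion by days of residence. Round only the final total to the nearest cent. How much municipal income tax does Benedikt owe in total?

$5,320.62

Northvale District, 1 January – 30 September 2027: 273 days → $159,000 × 3.8% × 273/365 = $4,519.0849
The Parish of Fairwater, 1 October – 31 December 2027: 92 days → $159,000 × 2% × 92/365 = $801.5342
Total = $5,320.6192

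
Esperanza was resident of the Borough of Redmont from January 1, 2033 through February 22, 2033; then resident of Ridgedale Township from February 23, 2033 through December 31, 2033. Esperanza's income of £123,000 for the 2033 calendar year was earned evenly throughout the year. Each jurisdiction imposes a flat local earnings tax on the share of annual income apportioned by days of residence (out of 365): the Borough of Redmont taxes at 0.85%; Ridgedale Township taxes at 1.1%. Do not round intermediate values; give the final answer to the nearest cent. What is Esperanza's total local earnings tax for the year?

£1,308.35

The Borough of Redmont, January 1 – February 22, 2033: 53 days → £123,000 × 0.85% × 53/365 = £151.8123
Ridgedale Township, February 23 – December 31, 2033: 312 days → £123,000 × 1.1% × 312/365 = £1,156.5370
Total = £1,308.3493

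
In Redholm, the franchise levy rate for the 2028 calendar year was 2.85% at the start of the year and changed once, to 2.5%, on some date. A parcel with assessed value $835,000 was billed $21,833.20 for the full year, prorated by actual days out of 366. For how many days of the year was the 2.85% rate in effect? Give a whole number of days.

120 days

Let d = days at the first rate; then 366 − d days at the second rate.
$835,000 × [2.85%·d + 2.5%·(366−d)] / 366 = $21,833.20
Solving gives d = 120, so the new rate took effect on 30 April 2028.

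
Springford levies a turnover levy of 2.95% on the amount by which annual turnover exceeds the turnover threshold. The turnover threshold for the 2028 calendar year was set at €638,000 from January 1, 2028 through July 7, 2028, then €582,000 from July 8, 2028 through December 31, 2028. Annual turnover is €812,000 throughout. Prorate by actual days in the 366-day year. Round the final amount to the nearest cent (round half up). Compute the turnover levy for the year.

€5,931.92

January 1 – July 7, 2028: 189 days, exemption €638,000 → (€812,000 − €638,000) × 2.95% × 189/366 = €2,650.6475
July 8 – December 31, 2028: 177 days, exemption €582,000 → (€812,000 − €582,000) × 2.95% × 177/366 = €3,281.2705
Total = €5,931.9180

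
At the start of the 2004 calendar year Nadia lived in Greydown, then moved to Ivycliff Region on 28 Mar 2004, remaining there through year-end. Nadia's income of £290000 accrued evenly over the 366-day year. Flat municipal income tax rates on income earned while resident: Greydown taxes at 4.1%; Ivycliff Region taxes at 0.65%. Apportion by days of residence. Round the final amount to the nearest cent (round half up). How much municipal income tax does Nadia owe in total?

Greydown, 1 Jan – 27 Mar 2004: 87 days → £290000 × 4.1% × 87/366 = £2826.3115
Ivycliff Region, 28 Mar – 31 Dec 2004: 279 days → £290000 × 0.65% × 279/366 = £1436.9262
Total = £4263.2377

£4263.24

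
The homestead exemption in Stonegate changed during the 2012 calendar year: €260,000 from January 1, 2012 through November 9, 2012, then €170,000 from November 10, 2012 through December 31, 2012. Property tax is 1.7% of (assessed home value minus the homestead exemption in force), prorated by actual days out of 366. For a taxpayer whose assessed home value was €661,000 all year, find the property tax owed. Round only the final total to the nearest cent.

€7,034.38

January 1 – November 9, 2012: 314 days, exemption €260,000 → (€661,000 − €260,000) × 1.7% × 314/366 = €5,848.4645
November 10 – December 31, 2012: 52 days, exemption €170,000 → (€661,000 − €170,000) × 1.7% × 52/366 = €1,185.9126
Total = €7,034.3770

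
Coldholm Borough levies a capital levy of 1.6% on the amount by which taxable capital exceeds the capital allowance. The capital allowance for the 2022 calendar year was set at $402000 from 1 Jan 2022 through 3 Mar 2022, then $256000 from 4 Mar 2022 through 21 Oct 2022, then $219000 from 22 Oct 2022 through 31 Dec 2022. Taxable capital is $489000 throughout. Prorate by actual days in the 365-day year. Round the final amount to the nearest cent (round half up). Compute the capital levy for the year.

$3446.36

1 Jan – 3 Mar 2022: 62 days, exemption $402000 → ($489000 − $402000) × 1.6% × 62/365 = $236.4493
4 Mar – 21 Oct 2022: 232 days, exemption $256000 → ($489000 − $256000) × 1.6% × 232/365 = $2369.5781
22 Oct – 31 Dec 2022: 71 days, exemption $219000 → ($489000 − $219000) × 1.6% × 71/365 = $840.3288
Total = $3446.3562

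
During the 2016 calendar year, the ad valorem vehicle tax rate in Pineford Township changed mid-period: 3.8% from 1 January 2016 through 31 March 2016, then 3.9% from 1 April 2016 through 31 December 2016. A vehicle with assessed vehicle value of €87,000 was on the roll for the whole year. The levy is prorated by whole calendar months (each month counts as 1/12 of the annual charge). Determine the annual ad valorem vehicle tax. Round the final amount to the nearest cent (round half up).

1 January – 31 March 2016: 3 months at 3.8% → €87,000 × 3.8% × 3/12 = €826.5000
1 April – 31 December 2016: 9 months at 3.9% → €87,000 × 3.9% × 9/12 = €2,544.7500
Total = €3,371.2500

€3,371.25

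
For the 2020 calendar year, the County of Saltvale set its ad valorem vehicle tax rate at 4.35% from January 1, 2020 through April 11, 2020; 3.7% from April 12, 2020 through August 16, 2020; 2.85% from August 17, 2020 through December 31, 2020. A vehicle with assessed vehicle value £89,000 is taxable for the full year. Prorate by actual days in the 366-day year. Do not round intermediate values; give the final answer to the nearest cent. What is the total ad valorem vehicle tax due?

January 1 – April 11, 2020: 102 days at 4.35% → £89,000 × 4.35% × 102/366 = £1,078.9426
April 12 – August 16, 2020: 127 days at 3.7% → £89,000 × 3.7% × 127/366 = £1,142.6530
August 17 – December 31, 2020: 137 days at 2.85% → £89,000 × 2.85% × 137/366 = £949.4549
Total = £3,171.0505

£3,171.05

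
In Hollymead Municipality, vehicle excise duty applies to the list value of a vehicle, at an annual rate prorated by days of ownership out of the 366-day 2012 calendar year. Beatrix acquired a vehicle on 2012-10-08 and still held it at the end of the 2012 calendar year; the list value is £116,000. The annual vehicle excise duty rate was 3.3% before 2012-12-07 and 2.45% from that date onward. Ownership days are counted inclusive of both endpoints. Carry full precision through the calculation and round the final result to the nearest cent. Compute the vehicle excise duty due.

2012-10-08 to 2012-12-06: 60 days at 3.3% → £116,000 × 3.3% × 60/366 = £627.5410
2012-12-07 to 2012-12-31: 25 days at 2.45% → £116,000 × 2.45% × 25/366 = £194.1257
Total = £821.6667

£821.67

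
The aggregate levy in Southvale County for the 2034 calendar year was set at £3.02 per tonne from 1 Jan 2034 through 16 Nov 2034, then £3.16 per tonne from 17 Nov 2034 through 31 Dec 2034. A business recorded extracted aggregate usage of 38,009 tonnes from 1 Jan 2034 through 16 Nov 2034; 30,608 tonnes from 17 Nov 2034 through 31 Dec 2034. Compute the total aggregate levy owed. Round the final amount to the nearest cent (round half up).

1 Jan – 16 Nov 2034: 38,009 tonnes at £3.02/tonne → £114787.18
17 Nov – 31 Dec 2034: 30,608 tonnes at £3.16/tonne → £96721.28

£211508.46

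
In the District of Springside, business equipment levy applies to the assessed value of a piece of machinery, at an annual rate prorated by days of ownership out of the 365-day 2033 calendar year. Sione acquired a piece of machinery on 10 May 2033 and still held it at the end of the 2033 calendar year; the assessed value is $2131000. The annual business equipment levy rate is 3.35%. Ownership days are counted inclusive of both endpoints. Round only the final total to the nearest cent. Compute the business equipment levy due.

Days held (10 May – 31 Dec 2033): 236 out of 365
Tax = $2131000 × 3.35% × 236/365 = $46158.0438

$46158.04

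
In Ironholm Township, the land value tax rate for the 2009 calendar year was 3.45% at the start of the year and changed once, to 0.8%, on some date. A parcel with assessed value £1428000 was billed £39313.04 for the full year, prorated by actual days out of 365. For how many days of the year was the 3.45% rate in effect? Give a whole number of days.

269 days

Let d = days at the first rate; then 365 − d days at the second rate.
£1428000 × [3.45%·d + 0.8%·(365−d)] / 365 = £39313.04
Solving gives d = 269, so the new rate took effect on 27 Sep 2009.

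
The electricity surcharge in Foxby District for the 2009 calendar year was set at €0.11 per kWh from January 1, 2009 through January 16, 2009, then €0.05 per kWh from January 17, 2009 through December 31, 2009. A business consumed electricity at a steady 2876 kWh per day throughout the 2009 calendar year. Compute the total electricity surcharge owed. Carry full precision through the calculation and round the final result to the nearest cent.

€55,247.96

January 1 – January 16, 2009: 16 days × 2876 kWh/day = 46,016 kWh at €0.11/kWh → €5,061.76
January 17 – December 31, 2009: 349 days × 2876 kWh/day = 1,003,724 kWh at €0.05/kWh → €50,186.20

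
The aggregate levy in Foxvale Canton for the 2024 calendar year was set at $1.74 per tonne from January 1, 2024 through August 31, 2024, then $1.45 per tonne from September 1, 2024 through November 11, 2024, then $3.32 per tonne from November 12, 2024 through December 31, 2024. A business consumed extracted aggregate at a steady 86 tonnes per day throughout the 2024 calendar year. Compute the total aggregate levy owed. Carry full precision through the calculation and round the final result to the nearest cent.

$59766.56

January 1 – August 31, 2024: 244 days × 86 tonnes/day = 20,984 tonnes at $1.74/tonne → $36512.16
September 1 – November 11, 2024: 72 days × 86 tonnes/day = 6,192 tonnes at $1.45/tonne → $8978.40
November 12 – December 31, 2024: 50 days × 86 tonnes/day = 4,300 tonnes at $3.32/tonne → $14276.00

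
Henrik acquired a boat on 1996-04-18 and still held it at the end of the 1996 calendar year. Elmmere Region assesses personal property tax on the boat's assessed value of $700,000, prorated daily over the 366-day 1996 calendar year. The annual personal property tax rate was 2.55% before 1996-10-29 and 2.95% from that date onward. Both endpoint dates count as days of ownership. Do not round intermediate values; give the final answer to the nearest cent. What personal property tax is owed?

1996-04-18 to 1996-10-28: 194 days at 2.55% → $700,000 × 2.55% × 194/366 = $9,461.4754
1996-10-29 to 1996-12-31: 64 days at 2.95% → $700,000 × 2.95% × 64/366 = $3,610.9290
Total = $13,072.4044

$13,072.40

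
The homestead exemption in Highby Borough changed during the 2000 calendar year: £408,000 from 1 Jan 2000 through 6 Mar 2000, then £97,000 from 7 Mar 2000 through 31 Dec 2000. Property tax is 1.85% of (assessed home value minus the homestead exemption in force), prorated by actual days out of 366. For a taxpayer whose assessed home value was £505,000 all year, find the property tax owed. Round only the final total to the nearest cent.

£6,510.48

1 Jan – 6 Mar 2000: 66 days, exemption £408,000 → (£505,000 − £408,000) × 1.85% × 66/366 = £323.5984
7 Mar – 31 Dec 2000: 300 days, exemption £97,000 → (£505,000 − £97,000) × 1.85% × 300/366 = £6,186.8852
Total = £6,510.4836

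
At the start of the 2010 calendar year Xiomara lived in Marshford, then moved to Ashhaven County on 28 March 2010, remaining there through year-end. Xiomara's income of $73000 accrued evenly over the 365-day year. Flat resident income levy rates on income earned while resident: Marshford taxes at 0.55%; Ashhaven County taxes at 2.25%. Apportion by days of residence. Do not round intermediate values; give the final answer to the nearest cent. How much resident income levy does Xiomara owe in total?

$1350.10

Marshford, 1 January – 27 March 2010: 86 days → $73000 × 0.55% × 86/365 = $94.6000
Ashhaven County, 28 March – 31 December 2010: 279 days → $73000 × 2.25% × 279/365 = $1255.5000
Total = $1350.1000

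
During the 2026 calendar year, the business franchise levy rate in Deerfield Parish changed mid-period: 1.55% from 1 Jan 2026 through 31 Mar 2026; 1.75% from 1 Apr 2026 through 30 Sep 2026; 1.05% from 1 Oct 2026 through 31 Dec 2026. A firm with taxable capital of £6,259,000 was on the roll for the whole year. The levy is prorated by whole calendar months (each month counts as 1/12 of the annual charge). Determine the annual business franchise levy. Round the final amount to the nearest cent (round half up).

1 Jan – 31 Mar 2026: 3 months at 1.55% → £6,259,000 × 1.55% × 3/12 = £24,253.6250
1 Apr – 30 Sep 2026: 6 months at 1.75% → £6,259,000 × 1.75% × 6/12 = £54,766.2500
1 Oct – 31 Dec 2026: 3 months at 1.05% → £6,259,000 × 1.05% × 3/12 = £16,429.8750
Total = £95,449.7500

£95,449.75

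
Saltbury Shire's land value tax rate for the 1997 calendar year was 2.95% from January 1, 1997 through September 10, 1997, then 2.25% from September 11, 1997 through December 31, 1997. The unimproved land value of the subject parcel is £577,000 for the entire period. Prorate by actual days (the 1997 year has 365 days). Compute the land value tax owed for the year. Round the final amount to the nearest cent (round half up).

£15,782.14

January 1 – September 10, 1997: 253 days at 2.95% → £577,000 × 2.95% × 253/365 = £11,798.4644
September 11 – December 31, 1997: 112 days at 2.25% → £577,000 × 2.25% × 112/365 = £3,983.6712
Total = £15,782.1356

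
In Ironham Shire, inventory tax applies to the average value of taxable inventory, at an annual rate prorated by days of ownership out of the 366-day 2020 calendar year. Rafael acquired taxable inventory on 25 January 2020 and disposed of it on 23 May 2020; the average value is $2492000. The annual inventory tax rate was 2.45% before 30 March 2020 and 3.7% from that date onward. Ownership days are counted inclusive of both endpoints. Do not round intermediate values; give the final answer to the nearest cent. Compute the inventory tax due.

$24698.72

25 January – 29 March 2020: 65 days at 2.45% → $2492000 × 2.45% × 65/366 = $10842.9235
30 March – 23 May 2020: 55 days at 3.7% → $2492000 × 3.7% × 55/366 = $13855.7923
Total = $24698.7158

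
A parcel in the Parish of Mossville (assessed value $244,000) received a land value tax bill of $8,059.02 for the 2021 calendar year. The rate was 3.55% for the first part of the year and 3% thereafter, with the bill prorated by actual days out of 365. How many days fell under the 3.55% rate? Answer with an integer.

Let d = days at the first rate; then 365 − d days at the second rate.
$244,000 × [3.55%·d + 3%·(365−d)] / 365 = $8,059.02
Solving gives d = 201, so the new rate took effect on 21 Jul 2021.

201 days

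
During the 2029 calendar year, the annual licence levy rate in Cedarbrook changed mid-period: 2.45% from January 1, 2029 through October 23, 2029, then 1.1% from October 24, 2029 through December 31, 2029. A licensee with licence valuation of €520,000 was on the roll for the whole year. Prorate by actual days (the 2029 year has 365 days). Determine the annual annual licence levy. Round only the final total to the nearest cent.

January 1 – October 23, 2029: 296 days at 2.45% → €520,000 × 2.45% × 296/365 = €10,331.6164
October 24 – December 31, 2029: 69 days at 1.1% → €520,000 × 1.1% × 69/365 = €1,081.3151
Total = €11,412.9315

€11,412.93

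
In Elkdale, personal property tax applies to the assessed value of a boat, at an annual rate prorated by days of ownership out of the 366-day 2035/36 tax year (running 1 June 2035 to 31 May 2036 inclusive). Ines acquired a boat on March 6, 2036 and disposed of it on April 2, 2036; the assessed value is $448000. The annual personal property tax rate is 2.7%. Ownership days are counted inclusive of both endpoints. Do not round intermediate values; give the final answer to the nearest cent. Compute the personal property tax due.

Days held (March 6 – April 2, 2036): 28 out of 366
Tax = $448000 × 2.7% × 28/366 = $925.3770

$925.38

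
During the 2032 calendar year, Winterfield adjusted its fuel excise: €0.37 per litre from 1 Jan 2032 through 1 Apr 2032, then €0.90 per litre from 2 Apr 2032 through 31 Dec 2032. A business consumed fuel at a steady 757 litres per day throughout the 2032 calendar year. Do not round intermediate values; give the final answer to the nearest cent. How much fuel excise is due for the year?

1 Jan – 1 Apr 2032: 92 days × 757 litres/day = 69,644 litres at €0.37/litre → €25,768.28
2 Apr – 31 Dec 2032: 274 days × 757 litres/day = 207,418 litres at €0.90/litre → €186,676.20

€212,444.48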